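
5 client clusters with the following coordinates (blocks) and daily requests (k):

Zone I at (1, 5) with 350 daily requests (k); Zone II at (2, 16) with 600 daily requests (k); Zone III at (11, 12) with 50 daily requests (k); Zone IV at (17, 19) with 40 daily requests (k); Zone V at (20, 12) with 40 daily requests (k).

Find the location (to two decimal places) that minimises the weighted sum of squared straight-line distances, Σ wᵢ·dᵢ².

The minimiser of Σwᵢ‖p−pᵢ‖² is the weighted centroid p* = (Σwᵢpᵢ)/(Σwᵢ).
Σwᵢ = 1080.
Σwᵢxᵢ = 350·1 + 600·2 + 50·11 + 40·17 + 40·20 = 3580.
Σwᵢyᵢ = 350·5 + 600·16 + 50·12 + 40·19 + 40·12 = 13190.
x* = 3580/1080 = 3.31, y* = 13190/1080 = 12.21.

(3.31, 12.21)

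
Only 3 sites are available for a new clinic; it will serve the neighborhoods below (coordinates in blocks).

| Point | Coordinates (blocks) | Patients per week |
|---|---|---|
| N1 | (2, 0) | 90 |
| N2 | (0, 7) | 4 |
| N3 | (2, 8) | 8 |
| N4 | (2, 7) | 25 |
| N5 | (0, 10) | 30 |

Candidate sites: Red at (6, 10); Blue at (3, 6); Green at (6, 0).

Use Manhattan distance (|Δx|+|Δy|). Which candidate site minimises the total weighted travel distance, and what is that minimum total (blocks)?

Blue, total 930 blocks

Total weighted distance at each candidate:
  Red (6, 10): total = 1699
  Blue (3, 6): total = 930
  Green (6, 0): total = 1263
Minimum is at Blue with total 930 blocks.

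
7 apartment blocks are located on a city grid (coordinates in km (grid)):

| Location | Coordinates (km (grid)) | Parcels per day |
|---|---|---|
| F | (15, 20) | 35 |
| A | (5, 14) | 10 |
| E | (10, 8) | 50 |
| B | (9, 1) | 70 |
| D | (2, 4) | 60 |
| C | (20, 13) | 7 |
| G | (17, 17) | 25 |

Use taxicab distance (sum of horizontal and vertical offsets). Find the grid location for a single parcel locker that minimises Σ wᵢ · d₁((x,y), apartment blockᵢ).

(9, 4)

Manhattan distance separates: Σwᵢ(|x−xᵢ|+|y−yᵢ|) = Σwᵢ|x−xᵢ| + Σwᵢ|y−yᵢ|, so x and y are optimised independently as 1-D weighted medians.
Total weight W = 257; half = 128.5.
x-coordinate, sorted with cumulative weight:
  x=2 (D, w=60) cum 60
  x=5 (A, w=10) cum 70
  x=9 (B, w=70) cum 140  ← median
  x=10 (E, w=50) cum 190
  x=15 (F, w=35) cum 225
  x=17 (G, w=25) cum 250
  x=20 (C, w=7) cum 257
⇒ x* = 9
y-coordinate, sorted with cumulative weight:
  y=1 (B, w=70) cum 70
  y=4 (D, w=60) cum 130  ← median
  y=8 (E, w=50) cum 180
  y=13 (C, w=7) cum 187
  y=14 (A, w=10) cum 197
  y=17 (G, w=25) cum 222
  y=20 (F, w=35) cum 257
⇒ y* = 4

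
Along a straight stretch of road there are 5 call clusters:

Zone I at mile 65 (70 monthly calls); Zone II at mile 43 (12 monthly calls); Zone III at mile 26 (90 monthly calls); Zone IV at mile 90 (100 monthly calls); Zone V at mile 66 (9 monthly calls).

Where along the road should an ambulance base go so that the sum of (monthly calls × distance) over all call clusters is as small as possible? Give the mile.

For a sum of weighted absolute distances on a line, the optimum is the weighted median (not the mean). Total weight W = 281; half-weight = 140.5.
Sort by position and accumulate weight:
  mile 26 (Zone III, w=90) → cum 90
  mile 43 (Zone II, w=12) → cum 102
  mile 65 (Zone I, w=70) → cum 172  ≥ 140.5 → median here
  mile 66 (Zone V, w=9) → cum 181
  mile 90 (Zone IV, w=100) → cum 281
Optimal location: mile 65.

x = 65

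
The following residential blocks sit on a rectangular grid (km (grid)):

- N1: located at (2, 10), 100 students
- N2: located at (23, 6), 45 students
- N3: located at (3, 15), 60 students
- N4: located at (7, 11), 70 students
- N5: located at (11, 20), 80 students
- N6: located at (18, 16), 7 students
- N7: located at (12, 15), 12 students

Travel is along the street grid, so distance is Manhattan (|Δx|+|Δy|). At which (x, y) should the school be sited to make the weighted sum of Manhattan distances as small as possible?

Manhattan distance separates: Σwᵢ(|x−xᵢ|+|y−yᵢ|) = Σwᵢ|x−xᵢ| + Σwᵢ|y−yᵢ|, so x and y are optimised independently as 1-D weighted medians.
Total weight W = 374; half = 187.
x-coordinate, sorted with cumulative weight:
  x=2 (N1, w=100) cum 100
  x=3 (N3, w=60) cum 160
  x=7 (N4, w=70) cum 230  ← median
  x=11 (N5, w=80) cum 310
  x=12 (N7, w=12) cum 322
  x=18 (N6, w=7) cum 329
  x=23 (N2, w=45) cum 374
⇒ x* = 7
y-coordinate, sorted with cumulative weight:
  y=6 (N2, w=45) cum 45
  y=10 (N1, w=100) cum 145
  y=11 (N4, w=70) cum 215  ← median
  y=15 (N3, w=60) cum 275
  y=15 (N7, w=12) cum 287
  y=16 (N6, w=7) cum 294
  y=20 (N5, w=80) cum 374
⇒ y* = 11

(7, 11)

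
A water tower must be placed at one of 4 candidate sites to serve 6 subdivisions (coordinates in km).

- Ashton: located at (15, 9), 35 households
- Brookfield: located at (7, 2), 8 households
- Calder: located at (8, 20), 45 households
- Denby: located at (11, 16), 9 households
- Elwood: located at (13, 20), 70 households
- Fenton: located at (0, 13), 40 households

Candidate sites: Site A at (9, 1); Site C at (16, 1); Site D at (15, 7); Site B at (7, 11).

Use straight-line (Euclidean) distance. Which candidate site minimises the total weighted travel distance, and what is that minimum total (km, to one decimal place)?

Site B, total 1874.1 km

Total weighted distance at each candidate:
  Site A (9, 1): total = 3319.4
  Site C (16, 1): total = 3571.1
  Site D (15, 7): total = 2465.5
  Site B (7, 11): total = 1874.1
Minimum is at Site B with total 1874.1 km.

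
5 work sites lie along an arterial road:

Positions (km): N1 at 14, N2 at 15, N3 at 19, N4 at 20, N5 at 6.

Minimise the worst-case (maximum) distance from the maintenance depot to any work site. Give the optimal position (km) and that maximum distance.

location 13, max distance 7

The 1-center on a line is the midpoint of the two extreme points: leftmost at 6, rightmost at 20.
Optimal location = (6 + 20)/2 = 13; maximum distance = (20 − 6)/2 = 7.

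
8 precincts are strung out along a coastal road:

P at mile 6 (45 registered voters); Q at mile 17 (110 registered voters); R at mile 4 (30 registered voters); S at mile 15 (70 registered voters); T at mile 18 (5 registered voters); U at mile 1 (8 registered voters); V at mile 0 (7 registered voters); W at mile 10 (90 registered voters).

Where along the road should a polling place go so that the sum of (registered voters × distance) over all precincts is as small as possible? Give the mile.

For a sum of weighted absolute distances on a line, the optimum is the weighted median (not the mean). Total weight W = 365; half-weight = 182.5.
Sort by position and accumulate weight:
  mile 0 (V, w=7) → cum 7
  mile 1 (U, w=8) → cum 15
  mile 4 (R, w=30) → cum 45
  mile 6 (P, w=45) → cum 90
  mile 10 (W, w=90) → cum 180
  mile 15 (S, w=70) → cum 250  ≥ 182.5 → median here
  mile 17 (Q, w=110) → cum 360
  mile 18 (T, w=5) → cum 365
Optimal location: mile 15.

x = 15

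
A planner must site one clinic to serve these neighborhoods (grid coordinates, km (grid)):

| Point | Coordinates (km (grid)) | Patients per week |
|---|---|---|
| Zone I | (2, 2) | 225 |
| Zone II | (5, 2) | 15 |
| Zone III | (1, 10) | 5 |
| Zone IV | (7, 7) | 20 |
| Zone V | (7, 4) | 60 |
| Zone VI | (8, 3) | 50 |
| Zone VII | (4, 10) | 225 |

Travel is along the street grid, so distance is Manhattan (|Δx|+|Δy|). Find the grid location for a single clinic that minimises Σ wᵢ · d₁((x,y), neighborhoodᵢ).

Manhattan distance separates: Σwᵢ(|x−xᵢ|+|y−yᵢ|) = Σwᵢ|x−xᵢ| + Σwᵢ|y−yᵢ|, so x and y are optimised independently as 1-D weighted medians.
Total weight W = 600; half = 300.
x-coordinate, sorted with cumulative weight:
  x=1 (Zone III, w=5) cum 5
  x=2 (Zone I, w=225) cum 230
  x=4 (Zone VII, w=225) cum 455  ← median
  x=5 (Zone II, w=15) cum 470
  x=7 (Zone IV, w=20) cum 490
  x=7 (Zone V, w=60) cum 550
  x=8 (Zone VI, w=50) cum 600
⇒ x* = 4
y-coordinate, sorted with cumulative weight:
  y=2 (Zone I, w=225) cum 225
  y=2 (Zone II, w=15) cum 240
  y=3 (Zone VI, w=50) cum 290
  y=4 (Zone V, w=60) cum 350  ← median
  y=7 (Zone IV, w=20) cum 370
  y=10 (Zone III, w=5) cum 375
  y=10 (Zone VII, w=225) cum 600
⇒ y* = 4

(4, 4)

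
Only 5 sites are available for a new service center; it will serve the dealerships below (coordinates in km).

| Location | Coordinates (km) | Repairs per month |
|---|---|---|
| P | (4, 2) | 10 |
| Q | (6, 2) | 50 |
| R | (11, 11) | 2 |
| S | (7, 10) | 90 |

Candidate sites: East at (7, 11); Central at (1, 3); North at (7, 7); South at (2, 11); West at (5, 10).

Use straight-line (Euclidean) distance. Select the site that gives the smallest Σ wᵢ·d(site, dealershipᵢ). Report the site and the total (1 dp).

Total weighted distance at each candidate:
  East (7, 11): total = 645.6
  Central (1, 3): total = 1141.9
  North (7, 7): total = 594.6
  South (2, 11): total = 1061.6
  West (5, 10): total = 675.9
Minimum is at North with total 594.6 km.

North, total 594.6 km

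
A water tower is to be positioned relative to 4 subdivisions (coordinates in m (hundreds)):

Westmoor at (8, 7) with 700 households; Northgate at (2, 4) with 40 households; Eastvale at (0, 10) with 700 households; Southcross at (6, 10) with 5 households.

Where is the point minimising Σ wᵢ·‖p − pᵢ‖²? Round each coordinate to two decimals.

(3.95, 8.38)

The minimiser of Σwᵢ‖p−pᵢ‖² is the weighted centroid p* = (Σwᵢpᵢ)/(Σwᵢ).
Σwᵢ = 1445.
Σwᵢxᵢ = 700·8 + 40·2 + 700·0 + 5·6 = 5710.
Σwᵢyᵢ = 700·7 + 40·4 + 700·10 + 5·10 = 12110.
x* = 5710/1445 = 3.95, y* = 12110/1445 = 8.38.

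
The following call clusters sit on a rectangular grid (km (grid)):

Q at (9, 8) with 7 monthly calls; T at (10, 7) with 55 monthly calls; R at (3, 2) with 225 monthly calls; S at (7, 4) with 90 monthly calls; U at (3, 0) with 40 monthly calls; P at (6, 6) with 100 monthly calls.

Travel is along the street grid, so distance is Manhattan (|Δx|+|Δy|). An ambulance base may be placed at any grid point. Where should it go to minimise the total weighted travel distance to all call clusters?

Manhattan distance separates: Σwᵢ(|x−xᵢ|+|y−yᵢ|) = Σwᵢ|x−xᵢ| + Σwᵢ|y−yᵢ|, so x and y are optimised independently as 1-D weighted medians.
Total weight W = 517; half = 258.5.
x-coordinate, sorted with cumulative weight:
  x=3 (R, w=225) cum 225
  x=3 (U, w=40) cum 265  ← median
  x=6 (P, w=100) cum 365
  x=7 (S, w=90) cum 455
  x=9 (Q, w=7) cum 462
  x=10 (T, w=55) cum 517
⇒ x* = 3
y-coordinate, sorted with cumulative weight:
  y=0 (U, w=40) cum 40
  y=2 (R, w=225) cum 265  ← median
  y=4 (S, w=90) cum 355
  y=6 (P, w=100) cum 455
  y=7 (T, w=55) cum 510
  y=8 (Q, w=7) cum 517
⇒ y* = 2

(3, 2)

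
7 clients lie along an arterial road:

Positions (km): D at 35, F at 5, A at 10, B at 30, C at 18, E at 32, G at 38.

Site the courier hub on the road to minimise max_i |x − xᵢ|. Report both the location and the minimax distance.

location 21.5, max distance 16.5

The 1-center on a line is the midpoint of the two extreme points: leftmost at 5, rightmost at 38.
Optimal location = (5 + 38)/2 = 21.5; maximum distance = (38 − 5)/2 = 16.5.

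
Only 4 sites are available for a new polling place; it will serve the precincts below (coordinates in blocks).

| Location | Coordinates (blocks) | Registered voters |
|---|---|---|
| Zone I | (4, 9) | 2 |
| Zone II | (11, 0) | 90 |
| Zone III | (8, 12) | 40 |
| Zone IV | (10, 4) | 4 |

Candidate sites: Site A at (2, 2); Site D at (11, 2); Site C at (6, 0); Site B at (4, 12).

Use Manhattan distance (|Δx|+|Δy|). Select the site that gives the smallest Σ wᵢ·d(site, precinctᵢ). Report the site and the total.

Site D, total 740 blocks

Total weighted distance at each candidate:
  Site A (2, 2): total = 1688
  Site D (11, 2): total = 740
  Site C (6, 0): total = 1064
  Site B (4, 12): total = 1932
Minimum is at Site D with total 740 blocks.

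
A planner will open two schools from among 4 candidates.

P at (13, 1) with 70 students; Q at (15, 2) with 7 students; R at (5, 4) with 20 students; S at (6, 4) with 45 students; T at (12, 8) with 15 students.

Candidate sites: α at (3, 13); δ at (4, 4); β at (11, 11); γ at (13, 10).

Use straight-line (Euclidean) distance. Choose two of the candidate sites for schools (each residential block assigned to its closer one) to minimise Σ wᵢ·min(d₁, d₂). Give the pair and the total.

Evaluate every pair (each demand assigned to the nearer of the two):
  {δ, γ}: total = 831.3
  {δ, β}: total = 890.5
  {α, δ}: total = 986.5
  {β, γ}: total = 1292.8
  {α, γ}: total = 1320.5
  {α, β}: total = 1401.7
Best pair: {δ, γ} with total 831.3.

{δ, γ}, total 831.3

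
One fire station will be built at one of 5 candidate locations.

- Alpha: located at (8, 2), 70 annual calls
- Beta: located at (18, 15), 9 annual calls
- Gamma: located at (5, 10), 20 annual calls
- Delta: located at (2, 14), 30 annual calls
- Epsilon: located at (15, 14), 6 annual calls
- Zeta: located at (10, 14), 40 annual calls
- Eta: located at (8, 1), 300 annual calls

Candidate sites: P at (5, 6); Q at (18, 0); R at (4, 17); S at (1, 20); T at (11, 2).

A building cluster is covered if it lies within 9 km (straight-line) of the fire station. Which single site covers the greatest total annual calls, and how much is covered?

Coverage radius r = 9 km; a point is covered iff (Δx)²+(Δy)² ≤ 9² = 81.
  P (5, 6): covers {Alpha, Gamma, Delta, Eta} → 420
  Q (18, 0): covers {none} → 0
  R (4, 17): covers {Gamma, Delta, Zeta} → 90
  S (1, 20): covers {Delta} → 30
  T (11, 2): covers {Alpha, Eta} → 370
Maximum coverage at P: 420 annual calls.

P, covering 420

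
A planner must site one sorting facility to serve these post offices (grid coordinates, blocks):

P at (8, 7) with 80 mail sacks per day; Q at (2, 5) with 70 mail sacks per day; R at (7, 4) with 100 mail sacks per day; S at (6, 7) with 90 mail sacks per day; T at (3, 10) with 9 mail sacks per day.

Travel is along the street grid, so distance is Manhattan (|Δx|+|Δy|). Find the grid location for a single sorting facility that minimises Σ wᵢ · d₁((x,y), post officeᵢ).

Manhattan distance separates: Σwᵢ(|x−xᵢ|+|y−yᵢ|) = Σwᵢ|x−xᵢ| + Σwᵢ|y−yᵢ|, so x and y are optimised independently as 1-D weighted medians.
Total weight W = 349; half = 174.5.
x-coordinate, sorted with cumulative weight:
  x=2 (Q, w=70) cum 70
  x=3 (T, w=9) cum 79
  x=6 (S, w=90) cum 169
  x=7 (R, w=100) cum 269  ← median
  x=8 (P, w=80) cum 349
⇒ x* = 7
y-coordinate, sorted with cumulative weight:
  y=4 (R, w=100) cum 100
  y=5 (Q, w=70) cum 170
  y=7 (P, w=80) cum 250  ← median
  y=7 (S, w=90) cum 340
  y=10 (T, w=9) cum 349
⇒ y* = 7

(7, 7)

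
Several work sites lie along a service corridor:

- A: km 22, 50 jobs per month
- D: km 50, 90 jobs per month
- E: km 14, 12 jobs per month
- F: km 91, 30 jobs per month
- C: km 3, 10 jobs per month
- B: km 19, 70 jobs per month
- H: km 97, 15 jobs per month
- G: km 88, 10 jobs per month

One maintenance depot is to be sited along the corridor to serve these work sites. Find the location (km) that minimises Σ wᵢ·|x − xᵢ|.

x = 50

For a sum of weighted absolute distances on a line, the optimum is the weighted median (not the mean). Total weight W = 287; half-weight = 143.5.
Sort by position and accumulate weight:
  km 3 (C, w=10) → cum 10
  km 14 (E, w=12) → cum 22
  km 19 (B, w=70) → cum 92
  km 22 (A, w=50) → cum 142
  km 50 (D, w=90) → cum 232  ≥ 143.5 → median here
  km 88 (G, w=10) → cum 242
  km 91 (F, w=30) → cum 272
  km 97 (H, w=15) → cum 287
Optimal location: km 50.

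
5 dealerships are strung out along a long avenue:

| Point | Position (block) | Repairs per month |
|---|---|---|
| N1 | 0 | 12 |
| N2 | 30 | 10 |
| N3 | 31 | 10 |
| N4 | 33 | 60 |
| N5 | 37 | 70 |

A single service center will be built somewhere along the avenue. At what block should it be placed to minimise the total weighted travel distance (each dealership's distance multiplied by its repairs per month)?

x = 33

For a sum of weighted absolute distances on a line, the optimum is the weighted median (not the mean). Total weight W = 162; half-weight = 81.
Sort by position and accumulate weight:
  block 0 (N1, w=12) → cum 12
  block 30 (N2, w=10) → cum 22
  block 31 (N3, w=10) → cum 32
  block 33 (N4, w=60) → cum 92  ≥ 81 → median here
  block 37 (N5, w=70) → cum 162
Optimal location: block 33.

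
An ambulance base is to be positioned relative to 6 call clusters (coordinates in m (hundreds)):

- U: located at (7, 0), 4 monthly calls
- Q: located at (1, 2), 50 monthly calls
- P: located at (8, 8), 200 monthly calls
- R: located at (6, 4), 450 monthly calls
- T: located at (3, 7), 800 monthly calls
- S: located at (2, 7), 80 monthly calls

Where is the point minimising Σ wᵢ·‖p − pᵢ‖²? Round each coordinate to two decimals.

(4.38, 6.10)

The minimiser of Σwᵢ‖p−pᵢ‖² is the weighted centroid p* = (Σwᵢpᵢ)/(Σwᵢ).
Σwᵢ = 1584.
Σwᵢxᵢ = 4·7 + 50·1 + 200·8 + 450·6 + 800·3 + 80·2 = 6938.
Σwᵢyᵢ = 4·0 + 50·2 + 200·8 + 450·4 + 800·7 + 80·7 = 9660.
x* = 6938/1584 = 4.38, y* = 9660/1584 = 6.10.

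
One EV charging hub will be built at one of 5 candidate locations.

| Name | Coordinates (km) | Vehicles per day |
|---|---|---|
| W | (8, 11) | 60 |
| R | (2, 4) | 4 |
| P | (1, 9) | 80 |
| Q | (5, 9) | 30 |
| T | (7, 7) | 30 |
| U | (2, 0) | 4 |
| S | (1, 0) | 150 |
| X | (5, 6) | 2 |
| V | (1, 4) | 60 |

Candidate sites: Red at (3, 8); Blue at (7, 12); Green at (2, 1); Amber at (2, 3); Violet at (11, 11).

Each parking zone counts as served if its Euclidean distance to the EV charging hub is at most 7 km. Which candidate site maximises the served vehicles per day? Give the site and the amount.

Coverage radius r = 7 km; a point is covered iff (Δx)²+(Δy)² ≤ 7² = 49.
  Red (3, 8): covers {W, R, P, Q, T, X, V} → 266
  Blue (7, 12): covers {W, P, Q, T, X} → 202
  Green (2, 1): covers {R, U, S, X, V} → 220
  Amber (2, 3): covers {R, P, Q, T, U, S, X, V} → 360
  Violet (11, 11): covers {W, Q, T} → 120
Maximum coverage at Amber: 360 vehicles per day.

Amber, covering 360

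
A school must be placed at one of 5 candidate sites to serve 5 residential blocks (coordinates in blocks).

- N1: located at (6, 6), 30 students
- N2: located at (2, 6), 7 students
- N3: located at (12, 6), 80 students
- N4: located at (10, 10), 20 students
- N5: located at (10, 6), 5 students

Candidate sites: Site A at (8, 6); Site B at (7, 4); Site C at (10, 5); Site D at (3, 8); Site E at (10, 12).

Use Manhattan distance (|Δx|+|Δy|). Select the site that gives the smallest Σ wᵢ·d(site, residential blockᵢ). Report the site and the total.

Total weighted distance at each candidate:
  Site A (8, 6): total = 552
  Site B (7, 4): total = 904
  Site C (10, 5): total = 558
  Site D (3, 8): total = 1276
  Site E (10, 12): total = 1108
Minimum is at Site A with total 552 blocks.

Site A, total 552 blocks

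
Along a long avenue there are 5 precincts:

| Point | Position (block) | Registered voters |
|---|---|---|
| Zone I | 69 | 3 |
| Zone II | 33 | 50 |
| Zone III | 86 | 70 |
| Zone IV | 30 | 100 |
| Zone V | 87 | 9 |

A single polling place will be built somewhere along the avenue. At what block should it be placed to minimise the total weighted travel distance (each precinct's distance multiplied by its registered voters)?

For a sum of weighted absolute distances on a line, the optimum is the weighted median (not the mean). Total weight W = 232; half-weight = 116.
Sort by position and accumulate weight:
  block 30 (Zone IV, w=100) → cum 100
  block 33 (Zone II, w=50) → cum 150  ≥ 116 → median here
  block 69 (Zone I, w=3) → cum 153
  block 86 (Zone III, w=70) → cum 223
  block 87 (Zone V, w=9) → cum 232
Optimal location: block 33.

x = 33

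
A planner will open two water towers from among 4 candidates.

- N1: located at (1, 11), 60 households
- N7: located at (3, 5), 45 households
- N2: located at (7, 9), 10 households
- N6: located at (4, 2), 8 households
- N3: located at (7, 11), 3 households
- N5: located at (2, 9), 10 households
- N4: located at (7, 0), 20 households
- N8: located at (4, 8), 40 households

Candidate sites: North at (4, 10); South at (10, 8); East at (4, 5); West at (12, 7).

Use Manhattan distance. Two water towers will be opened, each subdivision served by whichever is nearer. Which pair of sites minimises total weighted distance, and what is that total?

Evaluate every pair (each demand assigned to the nearer of the two):
  {North, East}: total = 631
  {North, South}: total = 956
  {North, West}: total = 976
  {South, East}: total = 1007
  {East, West}: total = 1046
  {South, West}: total = 1874
Best pair: {North, East} with total 631.

{North, East}, total 631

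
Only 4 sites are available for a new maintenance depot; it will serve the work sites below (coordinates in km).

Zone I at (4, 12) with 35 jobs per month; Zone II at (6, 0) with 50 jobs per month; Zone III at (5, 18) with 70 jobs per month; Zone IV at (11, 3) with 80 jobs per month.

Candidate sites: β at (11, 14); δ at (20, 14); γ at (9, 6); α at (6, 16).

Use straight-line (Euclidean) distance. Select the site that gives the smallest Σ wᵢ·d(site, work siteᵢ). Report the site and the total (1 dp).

Total weighted distance at each candidate:
  β (11, 14): total = 2382.9
  δ (20, 14): total = 3778.0
  γ (9, 6): total = 1782.7
  α (6, 16): total = 2227.3
Minimum is at γ with total 1782.7 km.

γ, total 1782.7 km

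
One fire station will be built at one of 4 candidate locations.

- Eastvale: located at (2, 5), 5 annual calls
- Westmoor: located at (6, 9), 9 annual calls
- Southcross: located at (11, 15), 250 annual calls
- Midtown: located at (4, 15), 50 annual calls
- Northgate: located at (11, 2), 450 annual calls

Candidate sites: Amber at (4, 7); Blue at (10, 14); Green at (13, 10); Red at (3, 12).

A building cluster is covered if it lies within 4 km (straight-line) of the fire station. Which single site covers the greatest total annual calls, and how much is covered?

Blue, covering 250

Coverage radius r = 4 km; a point is covered iff (Δx)²+(Δy)² ≤ 4² = 16.
  Amber (4, 7): covers {Eastvale, Westmoor} → 14
  Blue (10, 14): covers {Southcross} → 250
  Green (13, 10): covers {none} → 0
  Red (3, 12): covers {Midtown} → 50
Maximum coverage at Blue: 250 annual calls.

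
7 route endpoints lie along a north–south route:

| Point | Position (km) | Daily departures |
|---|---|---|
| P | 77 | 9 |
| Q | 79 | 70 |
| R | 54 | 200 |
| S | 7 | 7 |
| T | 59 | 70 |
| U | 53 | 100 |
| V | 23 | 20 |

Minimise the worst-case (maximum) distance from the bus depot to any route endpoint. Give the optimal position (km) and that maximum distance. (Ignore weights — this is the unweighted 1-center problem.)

location 43, max distance 36

The 1-center on a line is the midpoint of the two extreme points: leftmost at 7, rightmost at 79.
Optimal location = (7 + 79)/2 = 43; maximum distance = (79 − 7)/2 = 36.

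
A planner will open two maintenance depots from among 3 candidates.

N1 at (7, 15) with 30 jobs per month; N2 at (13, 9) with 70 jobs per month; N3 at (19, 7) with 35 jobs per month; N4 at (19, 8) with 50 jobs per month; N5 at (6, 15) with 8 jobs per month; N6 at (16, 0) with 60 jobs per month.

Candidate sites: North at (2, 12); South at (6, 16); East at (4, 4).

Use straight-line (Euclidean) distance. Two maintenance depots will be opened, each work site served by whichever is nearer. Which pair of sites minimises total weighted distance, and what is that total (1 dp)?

Evaluate every pair (each demand assigned to the nearer of the two):
  {South, East}: total = 2801.0
  {North, East}: total = 3006.2
  {North, South}: total = 3166.4
Best pair: {South, East} with total 2801.0.

{South, East}, total 2801.0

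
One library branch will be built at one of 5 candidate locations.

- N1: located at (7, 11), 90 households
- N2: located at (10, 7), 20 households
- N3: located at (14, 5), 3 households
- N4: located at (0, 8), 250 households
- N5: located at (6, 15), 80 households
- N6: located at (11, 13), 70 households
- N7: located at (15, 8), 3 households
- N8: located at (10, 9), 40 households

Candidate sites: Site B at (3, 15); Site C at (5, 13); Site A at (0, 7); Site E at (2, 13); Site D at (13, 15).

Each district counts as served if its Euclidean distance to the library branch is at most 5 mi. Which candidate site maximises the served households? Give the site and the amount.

Coverage radius r = 5 mi; a point is covered iff (Δx)²+(Δy)² ≤ 5² = 25.
  Site B (3, 15): covers {N5} → 80
  Site C (5, 13): covers {N1, N5} → 170
  Site A (0, 7): covers {N4} → 250
  Site E (2, 13): covers {N5} → 80
  Site D (13, 15): covers {N6} → 70
Maximum coverage at Site A: 250 households.

Site A, covering 250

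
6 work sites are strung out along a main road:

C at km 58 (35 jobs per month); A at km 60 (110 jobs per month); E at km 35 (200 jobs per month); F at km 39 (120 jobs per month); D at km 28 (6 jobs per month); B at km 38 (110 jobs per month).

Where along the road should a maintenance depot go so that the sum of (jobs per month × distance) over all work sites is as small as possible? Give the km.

x = 38

For a sum of weighted absolute distances on a line, the optimum is the weighted median (not the mean). Total weight W = 581; half-weight = 290.5.
Sort by position and accumulate weight:
  km 28 (D, w=6) → cum 6
  km 35 (E, w=200) → cum 206
  km 38 (B, w=110) → cum 316  ≥ 290.5 → median here
  km 39 (F, w=120) → cum 436
  km 58 (C, w=35) → cum 471
  km 60 (A, w=110) → cum 581
Optimal location: km 38.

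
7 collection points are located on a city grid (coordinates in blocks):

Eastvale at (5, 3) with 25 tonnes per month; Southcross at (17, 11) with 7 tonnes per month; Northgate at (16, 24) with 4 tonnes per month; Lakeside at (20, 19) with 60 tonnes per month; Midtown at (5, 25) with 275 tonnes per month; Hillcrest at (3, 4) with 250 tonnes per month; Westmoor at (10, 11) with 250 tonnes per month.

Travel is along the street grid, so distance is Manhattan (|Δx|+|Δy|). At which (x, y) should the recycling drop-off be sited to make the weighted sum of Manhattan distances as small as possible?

Manhattan distance separates: Σwᵢ(|x−xᵢ|+|y−yᵢ|) = Σwᵢ|x−xᵢ| + Σwᵢ|y−yᵢ|, so x and y are optimised independently as 1-D weighted medians.
Total weight W = 871; half = 435.5.
x-coordinate, sorted with cumulative weight:
  x=3 (Hillcrest, w=250) cum 250
  x=5 (Eastvale, w=25) cum 275
  x=5 (Midtown, w=275) cum 550  ← median
  x=10 (Westmoor, w=250) cum 800
  x=16 (Northgate, w=4) cum 804
  x=17 (Southcross, w=7) cum 811
  x=20 (Lakeside, w=60) cum 871
⇒ x* = 5
y-coordinate, sorted with cumulative weight:
  y=3 (Eastvale, w=25) cum 25
  y=4 (Hillcrest, w=250) cum 275
  y=11 (Southcross, w=7) cum 282
  y=11 (Westmoor, w=250) cum 532  ← median
  y=19 (Lakeside, w=60) cum 592
  y=24 (Northgate, w=4) cum 596
  y=25 (Midtown, w=275) cum 871
⇒ y* = 11

(5, 11)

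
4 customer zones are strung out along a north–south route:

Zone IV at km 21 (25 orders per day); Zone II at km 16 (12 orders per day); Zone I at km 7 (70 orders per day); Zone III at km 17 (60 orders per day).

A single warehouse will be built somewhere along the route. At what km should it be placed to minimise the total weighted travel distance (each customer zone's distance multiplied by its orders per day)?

For a sum of weighted absolute distances on a line, the optimum is the weighted median (not the mean). Total weight W = 167; half-weight = 83.5.
Sort by position and accumulate weight:
  km 7 (Zone I, w=70) → cum 70
  km 16 (Zone II, w=12) → cum 82
  km 17 (Zone III, w=60) → cum 142  ≥ 83.5 → median here
  km 21 (Zone IV, w=25) → cum 167
Optimal location: km 17.

x = 17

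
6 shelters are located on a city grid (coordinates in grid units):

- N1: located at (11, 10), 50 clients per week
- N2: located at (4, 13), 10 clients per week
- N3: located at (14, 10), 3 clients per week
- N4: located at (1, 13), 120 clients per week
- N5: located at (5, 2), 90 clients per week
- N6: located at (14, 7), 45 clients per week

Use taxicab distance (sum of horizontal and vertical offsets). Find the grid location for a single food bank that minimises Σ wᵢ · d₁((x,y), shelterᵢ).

Manhattan distance separates: Σwᵢ(|x−xᵢ|+|y−yᵢ|) = Σwᵢ|x−xᵢ| + Σwᵢ|y−yᵢ|, so x and y are optimised independently as 1-D weighted medians.
Total weight W = 318; half = 159.
x-coordinate, sorted with cumulative weight:
  x=1 (N4, w=120) cum 120
  x=4 (N2, w=10) cum 130
  x=5 (N5, w=90) cum 220  ← median
  x=11 (N1, w=50) cum 270
  x=14 (N3, w=3) cum 273
  x=14 (N6, w=45) cum 318
⇒ x* = 5
y-coordinate, sorted with cumulative weight:
  y=2 (N5, w=90) cum 90
  y=7 (N6, w=45) cum 135
  y=10 (N1, w=50) cum 185  ← median
  y=10 (N3, w=3) cum 188
  y=13 (N2, w=10) cum 198
  y=13 (N4, w=120) cum 318
⇒ y* = 10

(5, 10)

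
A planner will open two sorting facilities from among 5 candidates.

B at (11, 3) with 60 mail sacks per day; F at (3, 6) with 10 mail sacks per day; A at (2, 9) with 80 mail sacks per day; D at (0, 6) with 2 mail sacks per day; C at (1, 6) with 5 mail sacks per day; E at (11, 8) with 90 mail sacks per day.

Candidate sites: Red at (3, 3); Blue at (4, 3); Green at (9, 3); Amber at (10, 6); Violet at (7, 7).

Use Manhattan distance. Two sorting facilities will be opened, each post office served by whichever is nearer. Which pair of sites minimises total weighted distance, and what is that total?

{Red, Amber}, total 1137

Evaluate every pair (each demand assigned to the nearer of the two):
  {Red, Amber}: total = 1137
  {Amber, Violet}: total = 1171
  {Green, Violet}: total = 1231
  {Blue, Amber}: total = 1234
  {Red, Green}: total = 1377
  {Green, Amber}: total = 1405
  {Blue, Green}: total = 1474
  {Blue, Violet}: total = 1514
  {Red, Violet}: total = 1557
  {Red, Blue}: total = 2127
Best pair: {Red, Amber} with total 1137.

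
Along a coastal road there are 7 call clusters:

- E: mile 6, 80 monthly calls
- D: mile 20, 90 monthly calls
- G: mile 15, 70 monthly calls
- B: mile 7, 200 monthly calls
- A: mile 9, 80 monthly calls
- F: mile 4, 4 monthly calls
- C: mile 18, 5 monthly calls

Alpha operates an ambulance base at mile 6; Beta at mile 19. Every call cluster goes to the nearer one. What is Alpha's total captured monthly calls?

The indifferent point is the midpoint (6+19)/2 = 12.5; call clusters left of it (closer to Alpha at 6) go to Alpha, those right go to Beta.
  F at 4 (w=4) → Alpha
  E at 6 (w=80) → Alpha
  B at 7 (w=200) → Alpha
  A at 9 (w=80) → Alpha
  G at 15 (w=70) → Beta
  C at 18 (w=5) → Beta
  D at 20 (w=90) → Beta
Alpha captures 364; Beta captures 165.

364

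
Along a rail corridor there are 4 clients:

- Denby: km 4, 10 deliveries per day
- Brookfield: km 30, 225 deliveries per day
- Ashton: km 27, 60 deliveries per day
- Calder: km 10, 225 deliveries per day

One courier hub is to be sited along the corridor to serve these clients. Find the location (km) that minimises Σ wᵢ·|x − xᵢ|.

x = 27

For a sum of weighted absolute distances on a line, the optimum is the weighted median (not the mean). Total weight W = 520; half-weight = 260.
Sort by position and accumulate weight:
  km 4 (Denby, w=10) → cum 10
  km 10 (Calder, w=225) → cum 235
  km 27 (Ashton, w=60) → cum 295  ≥ 260 → median here
  km 30 (Brookfield, w=225) → cum 520
Optimal location: km 27.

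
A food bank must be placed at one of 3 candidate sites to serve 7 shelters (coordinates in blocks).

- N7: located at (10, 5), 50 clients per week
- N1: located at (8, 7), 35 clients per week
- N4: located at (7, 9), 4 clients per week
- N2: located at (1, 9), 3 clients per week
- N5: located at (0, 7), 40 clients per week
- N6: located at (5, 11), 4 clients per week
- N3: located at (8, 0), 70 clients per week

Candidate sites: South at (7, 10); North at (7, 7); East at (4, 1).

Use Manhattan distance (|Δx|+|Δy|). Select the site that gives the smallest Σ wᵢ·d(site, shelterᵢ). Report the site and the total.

Total weighted distance at each candidate:
  South (7, 10): total = 1747
  North (7, 7): total = 1181
  East (4, 1): total = 1721
Minimum is at North with total 1181 blocks.

North, total 1181 blocks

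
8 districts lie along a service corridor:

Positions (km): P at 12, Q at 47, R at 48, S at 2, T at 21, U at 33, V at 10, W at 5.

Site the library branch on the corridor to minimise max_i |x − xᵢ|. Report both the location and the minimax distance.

The 1-center on a line is the midpoint of the two extreme points: leftmost at 2, rightmost at 48.
Optimal location = (2 + 48)/2 = 25; maximum distance = (48 − 2)/2 = 23.

location 25, max distance 23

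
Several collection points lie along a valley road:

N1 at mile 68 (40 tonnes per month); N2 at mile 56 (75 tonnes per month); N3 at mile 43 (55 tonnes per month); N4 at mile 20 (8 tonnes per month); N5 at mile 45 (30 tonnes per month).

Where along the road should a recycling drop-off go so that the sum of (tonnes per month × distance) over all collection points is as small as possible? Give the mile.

x = 56

For a sum of weighted absolute distances on a line, the optimum is the weighted median (not the mean). Total weight W = 208; half-weight = 104.
Sort by position and accumulate weight:
  mile 20 (N4, w=8) → cum 8
  mile 43 (N3, w=55) → cum 63
  mile 45 (N5, w=30) → cum 93
  mile 56 (N2, w=75) → cum 168  ≥ 104 → median here
  mile 68 (N1, w=40) → cum 208
Optimal location: mile 56.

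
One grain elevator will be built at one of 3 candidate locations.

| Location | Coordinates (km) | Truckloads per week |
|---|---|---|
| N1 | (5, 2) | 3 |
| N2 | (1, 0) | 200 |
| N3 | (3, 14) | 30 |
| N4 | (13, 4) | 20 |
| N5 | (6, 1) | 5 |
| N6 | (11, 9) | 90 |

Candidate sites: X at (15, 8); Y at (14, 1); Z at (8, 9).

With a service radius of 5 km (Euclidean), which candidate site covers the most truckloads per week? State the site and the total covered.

X, covering 110

Coverage radius r = 5 km; a point is covered iff (Δx)²+(Δy)² ≤ 5² = 25.
  X (15, 8): covers {N4, N6} → 110
  Y (14, 1): covers {N4} → 20
  Z (8, 9): covers {N6} → 90
Maximum coverage at X: 110 truckloads per week.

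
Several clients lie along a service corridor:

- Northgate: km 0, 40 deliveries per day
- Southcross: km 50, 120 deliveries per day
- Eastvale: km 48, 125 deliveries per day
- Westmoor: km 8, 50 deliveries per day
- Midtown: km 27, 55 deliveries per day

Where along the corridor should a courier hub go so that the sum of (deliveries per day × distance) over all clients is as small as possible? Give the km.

For a sum of weighted absolute distances on a line, the optimum is the weighted median (not the mean). Total weight W = 390; half-weight = 195.
Sort by position and accumulate weight:
  km 0 (Northgate, w=40) → cum 40
  km 8 (Westmoor, w=50) → cum 90
  km 27 (Midtown, w=55) → cum 145
  km 48 (Eastvale, w=125) → cum 270  ≥ 195 → median here
  km 50 (Southcross, w=120) → cum 390
Optimal location: km 48.

x = 48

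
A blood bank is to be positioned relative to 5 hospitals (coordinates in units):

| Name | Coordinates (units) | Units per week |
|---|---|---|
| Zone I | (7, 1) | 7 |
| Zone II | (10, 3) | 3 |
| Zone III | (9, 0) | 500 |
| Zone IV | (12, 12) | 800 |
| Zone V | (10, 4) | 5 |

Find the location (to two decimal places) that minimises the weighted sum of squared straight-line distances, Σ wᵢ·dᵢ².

The minimiser of Σwᵢ‖p−pᵢ‖² is the weighted centroid p* = (Σwᵢpᵢ)/(Σwᵢ).
Σwᵢ = 1315.
Σwᵢxᵢ = 7·7 + 3·10 + 500·9 + 800·12 + 5·10 = 14229.
Σwᵢyᵢ = 7·1 + 3·3 + 500·0 + 800·12 + 5·4 = 9636.
x* = 14229/1315 = 10.82, y* = 9636/1315 = 7.33.

(10.82, 7.33)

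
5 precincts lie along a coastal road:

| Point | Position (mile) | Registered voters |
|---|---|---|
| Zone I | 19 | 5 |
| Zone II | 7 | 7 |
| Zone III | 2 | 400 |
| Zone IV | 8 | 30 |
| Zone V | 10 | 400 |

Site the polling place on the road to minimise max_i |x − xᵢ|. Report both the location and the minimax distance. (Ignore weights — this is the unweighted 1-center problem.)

The 1-center on a line is the midpoint of the two extreme points: leftmost at 2, rightmost at 19.
Optimal location = (2 + 19)/2 = 10.5; maximum distance = (19 − 2)/2 = 8.5.

location 10.5, max distance 8.5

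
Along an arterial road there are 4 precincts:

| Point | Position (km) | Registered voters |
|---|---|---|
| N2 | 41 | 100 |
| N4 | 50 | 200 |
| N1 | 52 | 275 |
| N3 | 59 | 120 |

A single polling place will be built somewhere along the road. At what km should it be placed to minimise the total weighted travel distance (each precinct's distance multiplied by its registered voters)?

x = 52

For a sum of weighted absolute distances on a line, the optimum is the weighted median (not the mean). Total weight W = 695; half-weight = 347.5.
Sort by position and accumulate weight:
  km 41 (N2, w=100) → cum 100
  km 50 (N4, w=200) → cum 300
  km 52 (N1, w=275) → cum 575  ≥ 347.5 → median here
  km 59 (N3, w=120) → cum 695
Optimal location: km 52.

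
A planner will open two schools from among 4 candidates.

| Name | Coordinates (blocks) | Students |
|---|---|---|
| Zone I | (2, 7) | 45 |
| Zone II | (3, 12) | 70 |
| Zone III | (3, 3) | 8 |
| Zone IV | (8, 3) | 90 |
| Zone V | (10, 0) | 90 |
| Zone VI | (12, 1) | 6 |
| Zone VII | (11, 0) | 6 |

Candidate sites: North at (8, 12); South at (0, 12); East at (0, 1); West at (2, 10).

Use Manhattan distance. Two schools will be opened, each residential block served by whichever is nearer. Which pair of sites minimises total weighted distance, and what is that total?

{East, West}, total 2419

Evaluate every pair (each demand assigned to the nearer of the two):
  {East, West}: total = 2419
  {South, East}: total = 2599
  {North, West}: total = 2659
  {North, East}: total = 2694
  {North, South}: total = 2871
  {South, West}: total = 3427
Best pair: {East, West} with total 2419.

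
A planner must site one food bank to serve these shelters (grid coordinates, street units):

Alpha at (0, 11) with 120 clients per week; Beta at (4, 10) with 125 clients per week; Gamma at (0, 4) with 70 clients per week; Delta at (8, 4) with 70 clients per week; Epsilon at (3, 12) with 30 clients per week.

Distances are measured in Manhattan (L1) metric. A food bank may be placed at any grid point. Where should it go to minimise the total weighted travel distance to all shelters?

(3, 10)

Manhattan distance separates: Σwᵢ(|x−xᵢ|+|y−yᵢ|) = Σwᵢ|x−xᵢ| + Σwᵢ|y−yᵢ|, so x and y are optimised independently as 1-D weighted medians.
Total weight W = 415; half = 207.5.
x-coordinate, sorted with cumulative weight:
  x=0 (Alpha, w=120) cum 120
  x=0 (Gamma, w=70) cum 190
  x=3 (Epsilon, w=30) cum 220  ← median
  x=4 (Beta, w=125) cum 345
  x=8 (Delta, w=70) cum 415
⇒ x* = 3
y-coordinate, sorted with cumulative weight:
  y=4 (Gamma, w=70) cum 70
  y=4 (Delta, w=70) cum 140
  y=10 (Beta, w=125) cum 265  ← median
  y=11 (Alpha, w=120) cum 385
  y=12 (Epsilon, w=30) cum 415
⇒ y* = 10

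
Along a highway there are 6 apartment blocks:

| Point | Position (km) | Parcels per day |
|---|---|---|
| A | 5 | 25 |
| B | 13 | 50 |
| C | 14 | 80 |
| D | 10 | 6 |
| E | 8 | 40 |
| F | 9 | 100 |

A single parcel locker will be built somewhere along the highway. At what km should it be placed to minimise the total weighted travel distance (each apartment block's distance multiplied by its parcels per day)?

For a sum of weighted absolute distances on a line, the optimum is the weighted median (not the mean). Total weight W = 301; half-weight = 150.5.
Sort by position and accumulate weight:
  km 5 (A, w=25) → cum 25
  km 8 (E, w=40) → cum 65
  km 9 (F, w=100) → cum 165  ≥ 150.5 → median here
  km 10 (D, w=6) → cum 171
  km 13 (B, w=50) → cum 221
  km 14 (C, w=80) → cum 301
Optimal location: km 9.

x = 9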